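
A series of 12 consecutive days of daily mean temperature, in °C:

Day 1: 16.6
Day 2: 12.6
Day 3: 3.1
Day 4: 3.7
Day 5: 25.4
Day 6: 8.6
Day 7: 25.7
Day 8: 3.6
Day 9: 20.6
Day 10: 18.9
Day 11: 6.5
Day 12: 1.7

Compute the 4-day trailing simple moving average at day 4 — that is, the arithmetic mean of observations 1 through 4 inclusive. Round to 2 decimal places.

Sum of periods 1–4: 16.6 + 12.6 + 3.1 + 3.7 = 36.0
Divide by 4: 36.0 / 4 = 9.00

9.00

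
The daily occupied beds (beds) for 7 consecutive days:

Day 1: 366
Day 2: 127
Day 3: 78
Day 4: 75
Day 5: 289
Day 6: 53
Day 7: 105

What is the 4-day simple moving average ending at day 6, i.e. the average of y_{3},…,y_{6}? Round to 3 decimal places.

Sum of periods 3–6: 78 + 75 + 289 + 53 = 495
Divide by 4: 495 / 4 = 123.750

123.750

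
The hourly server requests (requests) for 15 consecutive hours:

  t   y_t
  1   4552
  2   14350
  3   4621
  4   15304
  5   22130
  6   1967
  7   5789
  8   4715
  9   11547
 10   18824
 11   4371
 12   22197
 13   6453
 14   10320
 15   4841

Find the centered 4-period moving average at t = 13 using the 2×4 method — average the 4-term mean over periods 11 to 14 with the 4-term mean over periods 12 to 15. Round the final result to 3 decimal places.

Sum over 11–14: 4371 + 22197 + 6453 + 10320 = 43341
Sum over 12–15: 22197 + 6453 + 10320 + 4841 = 43811
CMA at t=13 = (43341 + 43811) / (2·4) = 87152 / 8 = 10894.000

10894.000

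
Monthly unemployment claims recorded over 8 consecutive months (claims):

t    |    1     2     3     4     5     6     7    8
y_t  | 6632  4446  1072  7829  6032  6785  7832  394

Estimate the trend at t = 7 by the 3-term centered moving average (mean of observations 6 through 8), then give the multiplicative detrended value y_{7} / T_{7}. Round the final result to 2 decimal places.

Trend T_7 = (6785 + 7832 + 394) / 3 = 15011/3 = 5003.6667
Ratio to trend: 7832 / 5003.6667 = 1.57

1.57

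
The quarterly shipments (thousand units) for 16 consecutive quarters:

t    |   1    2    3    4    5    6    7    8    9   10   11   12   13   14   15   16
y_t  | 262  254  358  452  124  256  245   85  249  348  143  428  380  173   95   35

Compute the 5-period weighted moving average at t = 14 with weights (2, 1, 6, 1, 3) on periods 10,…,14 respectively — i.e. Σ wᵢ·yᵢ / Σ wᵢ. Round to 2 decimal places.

Weighted sum: 2·348 + 1·143 + 6·428 + 1·380 + 3·173 = 696 + 143 + 2568 + 380 + 519 = 4306
Weight total: 2 + 1 + 6 + 1 + 3 = 13
WMA = 4306 / 13 = 331.23

331.23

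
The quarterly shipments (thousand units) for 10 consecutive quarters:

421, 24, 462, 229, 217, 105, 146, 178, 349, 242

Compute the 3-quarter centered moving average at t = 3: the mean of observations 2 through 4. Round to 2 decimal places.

238.33

Sum of periods 2–4: 24 + 462 + 229 = 715
Divide by 3: 715 / 3 = 238.33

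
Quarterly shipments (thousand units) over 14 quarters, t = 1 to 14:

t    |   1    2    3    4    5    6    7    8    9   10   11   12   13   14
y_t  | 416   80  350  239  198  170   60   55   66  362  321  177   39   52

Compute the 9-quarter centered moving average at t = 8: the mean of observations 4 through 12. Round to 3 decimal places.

Sum of periods 4–12: 239 + 198 + 170 + 60 + 55 + 66 + 362 + 321 + 177 = 1648
Divide by 9: 1648 / 9 = 183.111

183.111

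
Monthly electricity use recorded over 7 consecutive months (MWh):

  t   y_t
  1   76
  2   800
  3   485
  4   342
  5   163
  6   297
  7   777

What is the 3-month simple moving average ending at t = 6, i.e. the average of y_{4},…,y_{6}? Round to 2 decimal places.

267.33

Sum of periods 4–6: 342 + 163 + 297 = 802
Divide by 3: 802 / 3 = 267.33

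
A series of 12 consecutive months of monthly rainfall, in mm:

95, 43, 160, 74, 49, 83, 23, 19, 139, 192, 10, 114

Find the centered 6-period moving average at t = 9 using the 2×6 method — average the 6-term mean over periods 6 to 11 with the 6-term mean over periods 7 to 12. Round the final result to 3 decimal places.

Sum over 6–11: 83 + 23 + 19 + 139 + 192 + 10 = 466
Sum over 7–12: 23 + 19 + 139 + 192 + 10 + 114 = 497
CMA at t=9 = (466 + 497) / (2·6) = 963 / 12 = 80.250

80.250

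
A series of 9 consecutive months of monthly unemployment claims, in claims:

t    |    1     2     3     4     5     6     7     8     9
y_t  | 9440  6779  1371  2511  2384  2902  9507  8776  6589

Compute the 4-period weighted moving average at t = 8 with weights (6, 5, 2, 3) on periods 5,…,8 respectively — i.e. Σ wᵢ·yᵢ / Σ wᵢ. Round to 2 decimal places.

4634.75

Weighted sum: 6·2384 + 5·2902 + 2·9507 + 3·8776 = 14304 + 14510 + 19014 + 26328 = 74156
Weight total: 6 + 5 + 2 + 3 = 16
WMA = 74156 / 16 = 4634.75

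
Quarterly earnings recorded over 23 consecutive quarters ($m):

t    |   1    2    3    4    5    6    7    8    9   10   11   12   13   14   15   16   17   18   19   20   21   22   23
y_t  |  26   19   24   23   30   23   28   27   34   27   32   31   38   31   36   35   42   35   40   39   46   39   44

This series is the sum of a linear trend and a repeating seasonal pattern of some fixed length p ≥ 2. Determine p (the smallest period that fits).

First differences y_{t+1} − y_t: -7, 5, -1, 7, -7, 5, -1, 7, -7, 5, …
The difference pattern repeats every 4 terms and not for any smaller step, so p = 4.

4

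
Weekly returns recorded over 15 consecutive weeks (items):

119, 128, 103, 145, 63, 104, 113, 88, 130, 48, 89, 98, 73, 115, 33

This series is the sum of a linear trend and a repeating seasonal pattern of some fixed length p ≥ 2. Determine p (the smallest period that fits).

5

First differences y_{t+1} − y_t: 9, -25, 42, -82, 41, 9, -25, 42, -82, 41, 9, -25, …
The difference pattern repeats every 5 terms and not for any smaller step, so p = 5.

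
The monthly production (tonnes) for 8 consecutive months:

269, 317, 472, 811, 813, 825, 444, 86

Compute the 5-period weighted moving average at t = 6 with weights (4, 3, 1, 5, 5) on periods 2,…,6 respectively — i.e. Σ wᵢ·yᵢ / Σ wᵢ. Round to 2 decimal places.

Weighted sum: 4·317 + 3·472 + 1·811 + 5·813 + 5·825 = 1268 + 1416 + 811 + 4065 + 4125 = 11685
Weight total: 4 + 3 + 1 + 5 + 5 = 18
WMA = 11685 / 18 = 649.17

649.17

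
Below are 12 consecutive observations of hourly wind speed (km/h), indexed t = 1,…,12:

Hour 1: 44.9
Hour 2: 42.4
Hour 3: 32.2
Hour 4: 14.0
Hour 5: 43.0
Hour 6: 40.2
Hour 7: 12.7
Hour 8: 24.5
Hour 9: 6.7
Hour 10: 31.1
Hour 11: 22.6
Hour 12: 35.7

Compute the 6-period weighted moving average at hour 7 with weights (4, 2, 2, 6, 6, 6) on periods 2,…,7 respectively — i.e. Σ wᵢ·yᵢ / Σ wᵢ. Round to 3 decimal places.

32.208

Weighted sum: 4·42.4 + 2·32.2 + 2·14.0 + 6·43.0 + 6·40.2 + 6·12.7 = 169.6 + 64.4 + 28.0 + 258.0 + 241.2 + 76.2 = 837.4
Weight total: 4 + 2 + 2 + 6 + 6 + 6 = 26
WMA = 837.4 / 26 = 32.208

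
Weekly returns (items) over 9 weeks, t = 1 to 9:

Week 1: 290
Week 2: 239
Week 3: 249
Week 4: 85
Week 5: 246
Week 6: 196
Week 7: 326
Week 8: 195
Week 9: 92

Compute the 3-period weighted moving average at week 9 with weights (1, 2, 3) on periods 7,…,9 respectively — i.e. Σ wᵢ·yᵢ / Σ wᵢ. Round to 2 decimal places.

165.33

Weighted sum: 1·326 + 2·195 + 3·92 = 326 + 390 + 276 = 992
Weight total: 1 + 2 + 3 = 6
WMA = 992 / 6 = 165.33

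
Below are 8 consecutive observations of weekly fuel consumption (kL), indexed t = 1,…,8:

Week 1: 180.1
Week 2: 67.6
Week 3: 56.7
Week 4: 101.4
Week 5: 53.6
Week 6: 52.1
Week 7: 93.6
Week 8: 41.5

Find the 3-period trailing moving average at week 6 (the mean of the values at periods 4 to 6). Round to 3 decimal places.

Sum of periods 4–6: 101.4 + 53.6 + 52.1 = 207.1
Divide by 3: 207.1 / 3 = 69.033

69.033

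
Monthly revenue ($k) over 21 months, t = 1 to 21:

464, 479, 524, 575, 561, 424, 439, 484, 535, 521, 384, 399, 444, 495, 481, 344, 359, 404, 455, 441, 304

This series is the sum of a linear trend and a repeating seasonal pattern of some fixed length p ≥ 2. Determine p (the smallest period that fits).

First differences y_{t+1} − y_t: 15, 45, 51, -14, -137, 15, 45, 51, -14, -137, 15, 45, …
The difference pattern repeats every 5 terms and not for any smaller step, so p = 5.

5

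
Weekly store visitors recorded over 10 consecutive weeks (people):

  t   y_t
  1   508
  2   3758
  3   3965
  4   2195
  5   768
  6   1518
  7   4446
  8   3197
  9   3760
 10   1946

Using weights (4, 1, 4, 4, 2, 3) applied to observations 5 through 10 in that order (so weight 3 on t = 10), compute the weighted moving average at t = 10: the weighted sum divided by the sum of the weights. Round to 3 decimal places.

Weighted sum: 4·768 + 1·1518 + 4·4446 + 4·3197 + 2·3760 + 3·1946 = 3072 + 1518 + 17784 + 12788 + 7520 + 5838 = 48520
Weight total: 4 + 1 + 4 + 4 + 2 + 3 = 18
WMA = 48520 / 18 = 2695.556

2695.556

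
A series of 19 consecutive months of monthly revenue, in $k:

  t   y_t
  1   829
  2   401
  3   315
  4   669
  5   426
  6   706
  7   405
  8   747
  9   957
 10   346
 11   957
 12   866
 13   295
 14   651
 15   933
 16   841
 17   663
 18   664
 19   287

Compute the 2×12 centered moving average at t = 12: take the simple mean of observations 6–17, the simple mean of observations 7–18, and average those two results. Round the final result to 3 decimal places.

Sum over 6–17: 706 + 405 + 747 + 957 + 346 + 957 + 866 + 295 + 651 + 933 + 841 + 663 = 8367
Sum over 7–18: 405 + 747 + 957 + 346 + 957 + 866 + 295 + 651 + 933 + 841 + 663 + 664 = 8325
CMA at t=12 = (8367 + 8325) / (2·12) = 16692 / 24 = 695.500

695.500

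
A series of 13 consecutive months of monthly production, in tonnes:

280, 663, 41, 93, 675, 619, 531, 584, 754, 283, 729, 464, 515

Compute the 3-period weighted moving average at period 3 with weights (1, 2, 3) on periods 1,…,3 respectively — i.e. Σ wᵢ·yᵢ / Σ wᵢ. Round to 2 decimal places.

288.17

Weighted sum: 1·280 + 2·663 + 3·41 = 280 + 1326 + 123 = 1729
Weight total: 1 + 2 + 3 = 6
WMA = 1729 / 6 = 288.17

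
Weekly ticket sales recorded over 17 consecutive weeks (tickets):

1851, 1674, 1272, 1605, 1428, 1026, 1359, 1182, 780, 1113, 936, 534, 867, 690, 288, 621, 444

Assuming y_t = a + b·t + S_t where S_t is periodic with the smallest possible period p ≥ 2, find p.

3

First differences y_{t+1} − y_t: -177, -402, 333, -177, -402, 333, -177, -402, …
The difference pattern repeats every 3 terms and not for any smaller step, so p = 3.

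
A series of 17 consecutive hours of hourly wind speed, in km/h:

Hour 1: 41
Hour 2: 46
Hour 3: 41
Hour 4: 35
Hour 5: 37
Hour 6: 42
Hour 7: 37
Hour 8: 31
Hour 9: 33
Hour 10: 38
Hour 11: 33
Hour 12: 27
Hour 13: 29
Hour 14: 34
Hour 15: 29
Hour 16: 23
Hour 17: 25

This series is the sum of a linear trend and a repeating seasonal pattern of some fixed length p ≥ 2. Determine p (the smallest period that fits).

4

First differences y_{t+1} − y_t: 5, -5, -6, 2, 5, -5, -6, 2, 5, -5, …
The difference pattern repeats every 4 terms and not for any smaller step, so p = 4.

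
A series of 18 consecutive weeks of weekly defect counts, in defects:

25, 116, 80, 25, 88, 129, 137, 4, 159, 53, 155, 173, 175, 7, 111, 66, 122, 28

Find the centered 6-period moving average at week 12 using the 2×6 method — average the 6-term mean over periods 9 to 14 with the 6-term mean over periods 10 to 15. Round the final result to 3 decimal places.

Sum over 9–14: 159 + 53 + 155 + 173 + 175 + 7 = 722
Sum over 10–15: 53 + 155 + 173 + 175 + 7 + 111 = 674
CMA at t=12 = (722 + 674) / (2·6) = 1396 / 12 = 116.333

116.333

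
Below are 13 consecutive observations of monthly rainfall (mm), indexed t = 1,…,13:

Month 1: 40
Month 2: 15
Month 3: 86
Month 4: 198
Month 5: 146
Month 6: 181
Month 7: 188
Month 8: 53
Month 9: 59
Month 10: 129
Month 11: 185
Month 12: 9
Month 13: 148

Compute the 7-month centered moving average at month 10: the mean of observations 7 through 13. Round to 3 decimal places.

110.143

Sum of periods 7–13: 188 + 53 + 59 + 129 + 185 + 9 + 148 = 771
Divide by 7: 771 / 7 = 110.143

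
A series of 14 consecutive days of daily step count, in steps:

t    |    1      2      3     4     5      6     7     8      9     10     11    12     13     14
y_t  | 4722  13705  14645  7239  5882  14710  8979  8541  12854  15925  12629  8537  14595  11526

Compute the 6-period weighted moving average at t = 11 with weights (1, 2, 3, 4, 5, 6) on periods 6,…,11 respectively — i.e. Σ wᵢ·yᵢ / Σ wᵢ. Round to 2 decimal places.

12624.10

Weighted sum: 1·14710 + 2·8979 + 3·8541 + 4·12854 + 5·15925 + 6·12629 = 14710 + 17958 + 25623 + 51416 + 79625 + 75774 = 265106
Weight total: 1 + 2 + 3 + 4 + 5 + 6 = 21
WMA = 265106 / 21 = 12624.10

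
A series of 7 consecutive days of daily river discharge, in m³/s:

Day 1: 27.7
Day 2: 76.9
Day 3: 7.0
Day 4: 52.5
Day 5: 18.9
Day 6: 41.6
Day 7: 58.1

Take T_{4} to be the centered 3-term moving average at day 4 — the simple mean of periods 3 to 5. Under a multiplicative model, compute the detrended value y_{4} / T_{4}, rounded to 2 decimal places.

2.01

Trend T_4 = (7.0 + 52.5 + 18.9) / 3 = 78.4/3 = 26.1333
Ratio to trend: 52.5 / 26.1333 = 2.01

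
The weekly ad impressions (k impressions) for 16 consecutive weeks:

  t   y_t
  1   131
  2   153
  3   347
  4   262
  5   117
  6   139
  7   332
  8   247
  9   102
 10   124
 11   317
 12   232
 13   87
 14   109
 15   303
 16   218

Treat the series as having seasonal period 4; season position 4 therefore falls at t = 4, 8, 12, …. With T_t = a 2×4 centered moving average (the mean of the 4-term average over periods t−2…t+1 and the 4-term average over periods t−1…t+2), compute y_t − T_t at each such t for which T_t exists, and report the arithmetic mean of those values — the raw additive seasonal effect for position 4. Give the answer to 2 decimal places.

43.92

Season position 4 occurs at t = 4, 8, 12 (where T_t is defined).
t=4: T_4 = 218.0000; y_4 − T_4 = 262 − 218.0000 = 44.0000
t=8: T_8 = 203.1250; y_8 − T_8 = 247 − 203.1250 = 43.8750
t=12: T_12 = 188.1250; y_12 − T_12 = 232 − 188.1250 = 43.8750
Mean deviation: (44.0000 + 43.8750 + 43.8750) / 3 = 43.92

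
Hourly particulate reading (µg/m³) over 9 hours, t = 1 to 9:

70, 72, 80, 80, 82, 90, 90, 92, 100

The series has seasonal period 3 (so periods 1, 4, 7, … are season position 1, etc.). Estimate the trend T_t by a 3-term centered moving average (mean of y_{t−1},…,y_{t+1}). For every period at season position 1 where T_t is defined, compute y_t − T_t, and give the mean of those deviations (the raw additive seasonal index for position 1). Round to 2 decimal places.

Season position 1 occurs at t = 4, 7 (where T_t is defined).
t=4: T_4 = 80.6667; y_4 − T_4 = 80 − 80.6667 = -0.6667
t=7: T_7 = 90.6667; y_7 − T_7 = 90 − 90.6667 = -0.6667
Mean deviation: (-0.6667 + -0.6667) / 2 = -0.67

-0.67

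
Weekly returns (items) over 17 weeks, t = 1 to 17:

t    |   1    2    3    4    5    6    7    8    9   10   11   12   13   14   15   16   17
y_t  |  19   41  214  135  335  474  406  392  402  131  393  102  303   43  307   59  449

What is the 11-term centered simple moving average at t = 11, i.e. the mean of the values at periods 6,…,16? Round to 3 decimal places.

Sum of periods 6–16: 474 + 406 + 392 + 402 + 131 + 393 + 102 + 303 + 43 + 307 + 59 = 3012
Divide by 11: 3012 / 11 = 273.818

273.818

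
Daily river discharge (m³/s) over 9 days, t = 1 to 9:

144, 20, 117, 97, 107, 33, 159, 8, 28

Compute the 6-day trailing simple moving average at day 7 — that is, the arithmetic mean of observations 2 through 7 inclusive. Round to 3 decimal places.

88.833

Sum of periods 2–7: 20 + 117 + 97 + 107 + 33 + 159 = 533
Divide by 6: 533 / 6 = 88.833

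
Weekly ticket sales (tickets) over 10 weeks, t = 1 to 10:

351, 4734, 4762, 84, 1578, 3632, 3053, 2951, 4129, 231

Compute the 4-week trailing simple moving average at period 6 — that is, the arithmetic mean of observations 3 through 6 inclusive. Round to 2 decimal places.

Sum of periods 3–6: 4762 + 84 + 1578 + 3632 = 10056
Divide by 4: 10056 / 4 = 2514.00

2514.00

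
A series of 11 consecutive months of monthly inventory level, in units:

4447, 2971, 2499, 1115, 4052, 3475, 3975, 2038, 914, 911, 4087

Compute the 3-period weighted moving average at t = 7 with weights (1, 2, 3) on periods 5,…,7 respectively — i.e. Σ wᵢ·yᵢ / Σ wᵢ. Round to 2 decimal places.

Weighted sum: 1·4052 + 2·3475 + 3·3975 = 4052 + 6950 + 11925 = 22927
Weight total: 1 + 2 + 3 = 6
WMA = 22927 / 6 = 3821.17

3821.17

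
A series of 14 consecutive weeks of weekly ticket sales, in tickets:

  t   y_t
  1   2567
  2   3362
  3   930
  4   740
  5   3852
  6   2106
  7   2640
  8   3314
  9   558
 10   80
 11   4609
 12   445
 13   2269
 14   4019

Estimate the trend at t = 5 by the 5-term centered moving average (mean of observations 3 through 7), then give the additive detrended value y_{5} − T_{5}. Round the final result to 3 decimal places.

1798.400

Trend T_5 = (930 + 740 + 3852 + 2106 + 2640) / 5 = 10268/5 = 2053.60000
Detrended value: 3852 − 2053.60000 = 1798.400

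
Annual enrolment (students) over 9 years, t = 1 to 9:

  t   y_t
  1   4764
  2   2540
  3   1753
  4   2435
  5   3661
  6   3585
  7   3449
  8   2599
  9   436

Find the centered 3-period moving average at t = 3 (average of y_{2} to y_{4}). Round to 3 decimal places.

2242.667

Sum of periods 2–4: 2540 + 1753 + 2435 = 6728
Divide by 3: 6728 / 3 = 2242.667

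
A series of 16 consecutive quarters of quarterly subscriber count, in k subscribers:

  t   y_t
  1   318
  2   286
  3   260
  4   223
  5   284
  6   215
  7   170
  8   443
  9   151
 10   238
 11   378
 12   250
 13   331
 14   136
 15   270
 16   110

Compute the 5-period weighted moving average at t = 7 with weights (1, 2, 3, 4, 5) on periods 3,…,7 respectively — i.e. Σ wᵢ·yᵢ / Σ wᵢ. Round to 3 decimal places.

Weighted sum: 1·260 + 2·223 + 3·284 + 4·215 + 5·170 = 260 + 446 + 852 + 860 + 850 = 3268
Weight total: 1 + 2 + 3 + 4 + 5 = 15
WMA = 3268 / 15 = 217.867

217.867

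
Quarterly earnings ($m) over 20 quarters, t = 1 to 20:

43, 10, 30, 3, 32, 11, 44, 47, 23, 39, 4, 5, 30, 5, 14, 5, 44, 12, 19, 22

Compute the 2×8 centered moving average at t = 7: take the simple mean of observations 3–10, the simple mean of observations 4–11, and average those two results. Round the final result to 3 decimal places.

Sum over 3–10: 30 + 3 + 32 + 11 + 44 + 47 + 23 + 39 = 229
Sum over 4–11: 3 + 32 + 11 + 44 + 47 + 23 + 39 + 4 = 203
CMA at t=7 = (229 + 203) / (2·8) = 432 / 16 = 27.000

27.000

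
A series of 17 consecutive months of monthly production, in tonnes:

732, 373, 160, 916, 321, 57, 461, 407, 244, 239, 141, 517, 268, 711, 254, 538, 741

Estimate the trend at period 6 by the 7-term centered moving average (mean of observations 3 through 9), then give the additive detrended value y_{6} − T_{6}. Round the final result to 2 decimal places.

Trend T_6 = (160 + 916 + 321 + 57 + 461 + 407 + 244) / 7 = 2566/7 = 366.5714
Detrended value: 57 − 366.5714 = -309.57

-309.57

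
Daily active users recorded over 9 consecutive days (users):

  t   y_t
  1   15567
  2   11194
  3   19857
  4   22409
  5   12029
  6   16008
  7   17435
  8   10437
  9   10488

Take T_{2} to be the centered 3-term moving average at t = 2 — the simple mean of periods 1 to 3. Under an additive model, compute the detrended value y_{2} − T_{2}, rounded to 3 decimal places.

Trend T_2 = (15567 + 11194 + 19857) / 3 = 46618/3 = 15539.33333
Detrended value: 11194 − 15539.33333 = -4345.333

-4345.333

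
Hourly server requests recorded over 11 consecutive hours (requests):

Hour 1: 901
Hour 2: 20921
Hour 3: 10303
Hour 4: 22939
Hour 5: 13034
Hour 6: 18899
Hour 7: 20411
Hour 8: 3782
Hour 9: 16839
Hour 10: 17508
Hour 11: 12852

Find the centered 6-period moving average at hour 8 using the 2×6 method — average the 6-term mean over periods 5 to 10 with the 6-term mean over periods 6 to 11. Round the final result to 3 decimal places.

15063.667

Sum over 5–10: 13034 + 18899 + 20411 + 3782 + 16839 + 17508 = 90473
Sum over 6–11: 18899 + 20411 + 3782 + 16839 + 17508 + 12852 = 90291
CMA at t=8 = (90473 + 90291) / (2·6) = 180764 / 12 = 15063.667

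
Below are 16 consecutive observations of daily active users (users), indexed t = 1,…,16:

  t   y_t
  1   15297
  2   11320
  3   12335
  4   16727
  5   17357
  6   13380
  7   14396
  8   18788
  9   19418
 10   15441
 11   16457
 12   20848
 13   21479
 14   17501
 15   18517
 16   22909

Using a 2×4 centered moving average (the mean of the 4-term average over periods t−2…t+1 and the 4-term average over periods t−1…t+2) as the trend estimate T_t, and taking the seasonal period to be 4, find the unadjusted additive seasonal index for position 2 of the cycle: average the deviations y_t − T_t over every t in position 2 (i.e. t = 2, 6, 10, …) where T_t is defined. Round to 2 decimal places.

Season position 2 occurs at t = 6, 10, 14 (where T_t is defined).
t=6: T_6 = 15722.6250; y_6 − T_6 = 13380 − 15722.6250 = -2342.6250
t=10: T_10 = 17783.5000; y_10 − T_10 = 15441 − 17783.5000 = -2342.5000
t=14: T_14 = 19843.8750; y_14 − T_14 = 17501 − 19843.8750 = -2342.8750
Mean deviation: (-2342.6250 + -2342.5000 + -2342.8750) / 3 = -2342.67

-2342.67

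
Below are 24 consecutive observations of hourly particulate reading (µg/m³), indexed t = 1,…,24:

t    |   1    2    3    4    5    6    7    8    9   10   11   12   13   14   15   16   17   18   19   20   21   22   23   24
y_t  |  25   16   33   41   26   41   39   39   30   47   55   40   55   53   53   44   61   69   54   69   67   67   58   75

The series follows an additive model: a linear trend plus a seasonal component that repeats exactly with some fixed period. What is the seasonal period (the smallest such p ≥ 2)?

7

First differences y_{t+1} − y_t: -9, 17, 8, -15, 15, -2, 0, -9, 17, 8, -15, 15, -2, 0, -9, 17, …
The difference pattern repeats every 7 terms and not for any smaller step, so p = 7.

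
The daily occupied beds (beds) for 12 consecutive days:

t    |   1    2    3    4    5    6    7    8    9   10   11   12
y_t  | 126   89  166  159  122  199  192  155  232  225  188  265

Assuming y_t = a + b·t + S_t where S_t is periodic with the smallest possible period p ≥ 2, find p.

First differences y_{t+1} − y_t: -37, 77, -7, -37, 77, -7, -37, 77, …
The difference pattern repeats every 3 terms and not for any smaller step, so p = 3.

3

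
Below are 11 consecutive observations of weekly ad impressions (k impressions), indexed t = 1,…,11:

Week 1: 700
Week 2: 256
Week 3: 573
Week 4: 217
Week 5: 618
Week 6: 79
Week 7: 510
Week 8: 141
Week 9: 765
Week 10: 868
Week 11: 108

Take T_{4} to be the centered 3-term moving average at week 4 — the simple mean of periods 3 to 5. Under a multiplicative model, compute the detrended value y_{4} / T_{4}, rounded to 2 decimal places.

0.46

Trend T_4 = (573 + 217 + 618) / 3 = 1408/3 = 469.3333
Ratio to trend: 217 / 469.3333 = 0.46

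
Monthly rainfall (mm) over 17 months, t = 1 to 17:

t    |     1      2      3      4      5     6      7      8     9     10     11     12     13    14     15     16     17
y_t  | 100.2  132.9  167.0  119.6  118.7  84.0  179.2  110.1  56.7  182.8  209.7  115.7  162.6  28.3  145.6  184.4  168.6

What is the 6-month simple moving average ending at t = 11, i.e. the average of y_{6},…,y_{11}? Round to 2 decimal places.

137.08

Sum of periods 6–11: 84.0 + 179.2 + 110.1 + 56.7 + 182.8 + 209.7 = 822.5
Divide by 6: 822.5 / 6 = 137.08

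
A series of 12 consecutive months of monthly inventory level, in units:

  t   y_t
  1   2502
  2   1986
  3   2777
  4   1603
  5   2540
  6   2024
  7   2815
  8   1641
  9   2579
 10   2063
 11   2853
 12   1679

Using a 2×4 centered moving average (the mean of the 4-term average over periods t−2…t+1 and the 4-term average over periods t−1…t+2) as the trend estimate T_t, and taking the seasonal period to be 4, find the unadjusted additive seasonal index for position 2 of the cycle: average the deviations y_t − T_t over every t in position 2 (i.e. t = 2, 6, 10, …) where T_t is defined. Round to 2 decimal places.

Season position 2 occurs at t = 6, 10 (where T_t is defined).
t=6: T_6 = 2250.2500; y_6 − T_6 = 2024 − 2250.2500 = -226.2500
t=10: T_10 = 2288.7500; y_10 − T_10 = 2063 − 2288.7500 = -225.7500
Mean deviation: (-226.2500 + -225.7500) / 2 = -226.00

-226.00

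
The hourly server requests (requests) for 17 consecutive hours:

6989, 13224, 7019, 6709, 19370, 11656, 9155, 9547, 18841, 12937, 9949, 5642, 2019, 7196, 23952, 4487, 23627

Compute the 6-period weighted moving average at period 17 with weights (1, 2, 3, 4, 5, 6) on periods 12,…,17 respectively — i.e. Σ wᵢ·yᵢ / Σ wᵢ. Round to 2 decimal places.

13870.14

Weighted sum: 1·5642 + 2·2019 + 3·7196 + 4·23952 + 5·4487 + 6·23627 = 5642 + 4038 + 21588 + 95808 + 22435 + 141762 = 291273
Weight total: 1 + 2 + 3 + 4 + 5 + 6 = 21
WMA = 291273 / 21 = 13870.14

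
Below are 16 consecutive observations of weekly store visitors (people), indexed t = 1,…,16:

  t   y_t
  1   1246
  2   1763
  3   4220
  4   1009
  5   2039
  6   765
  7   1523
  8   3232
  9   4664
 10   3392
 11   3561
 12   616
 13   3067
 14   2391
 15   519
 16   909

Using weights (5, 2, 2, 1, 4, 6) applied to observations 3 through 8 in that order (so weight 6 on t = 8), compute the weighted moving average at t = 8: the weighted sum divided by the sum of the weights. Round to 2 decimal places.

2672.25

Weighted sum: 5·4220 + 2·1009 + 2·2039 + 1·765 + 4·1523 + 6·3232 = 21100 + 2018 + 4078 + 765 + 6092 + 19392 = 53445
Weight total: 5 + 2 + 2 + 1 + 4 + 6 = 20
WMA = 53445 / 20 = 2672.25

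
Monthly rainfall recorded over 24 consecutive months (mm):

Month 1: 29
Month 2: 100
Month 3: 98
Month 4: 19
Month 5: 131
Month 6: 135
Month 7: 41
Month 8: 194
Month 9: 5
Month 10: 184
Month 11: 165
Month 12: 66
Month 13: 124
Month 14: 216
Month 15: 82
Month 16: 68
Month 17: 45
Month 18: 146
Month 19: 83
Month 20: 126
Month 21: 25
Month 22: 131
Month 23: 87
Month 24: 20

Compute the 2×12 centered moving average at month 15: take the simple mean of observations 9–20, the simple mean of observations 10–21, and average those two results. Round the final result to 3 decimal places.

110.000

Sum over 9–20: 5 + 184 + 165 + 66 + 124 + 216 + 82 + 68 + 45 + 146 + 83 + 126 = 1310
Sum over 10–21: 184 + 165 + 66 + 124 + 216 + 82 + 68 + 45 + 146 + 83 + 126 + 25 = 1330
CMA at t=15 = (1310 + 1330) / (2·12) = 2640 / 24 = 110.000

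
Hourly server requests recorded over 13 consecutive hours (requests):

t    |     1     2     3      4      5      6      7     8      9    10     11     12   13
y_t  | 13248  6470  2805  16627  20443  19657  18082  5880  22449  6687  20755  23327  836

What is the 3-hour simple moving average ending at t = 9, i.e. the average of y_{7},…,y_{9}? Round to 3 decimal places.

15470.333

Sum of periods 7–9: 18082 + 5880 + 22449 = 46411
Divide by 3: 46411 / 3 = 15470.333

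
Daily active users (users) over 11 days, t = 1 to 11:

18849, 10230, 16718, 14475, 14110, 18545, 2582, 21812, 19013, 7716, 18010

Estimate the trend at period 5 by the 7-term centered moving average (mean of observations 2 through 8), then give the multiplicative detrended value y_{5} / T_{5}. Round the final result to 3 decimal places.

Trend T_5 = (10230 + 16718 + 14475 + 14110 + 18545 + 2582 + 21812) / 7 = 98472/7 = 14067.42857
Ratio to trend: 14110 / 14067.42857 = 1.003

1.003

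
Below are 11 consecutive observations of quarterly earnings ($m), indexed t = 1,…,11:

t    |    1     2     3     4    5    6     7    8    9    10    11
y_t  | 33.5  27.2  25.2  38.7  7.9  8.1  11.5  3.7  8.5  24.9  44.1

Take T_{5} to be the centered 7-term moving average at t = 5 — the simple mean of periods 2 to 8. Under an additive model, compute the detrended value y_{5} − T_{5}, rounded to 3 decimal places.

-9.571

Trend T_5 = (27.2 + 25.2 + 38.7 + 7.9 + 8.1 + 11.5 + 3.7) / 7 = 122.3/7 = 17.47143
Detrended value: 7.9 − 17.47143 = -9.571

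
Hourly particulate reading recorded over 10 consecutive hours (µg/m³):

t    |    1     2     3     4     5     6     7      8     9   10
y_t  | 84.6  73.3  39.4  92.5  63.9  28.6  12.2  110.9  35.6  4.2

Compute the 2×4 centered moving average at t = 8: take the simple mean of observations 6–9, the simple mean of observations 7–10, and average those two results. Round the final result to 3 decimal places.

Sum over 6–9: 28.6 + 12.2 + 110.9 + 35.6 = 187.3
Sum over 7–10: 12.2 + 110.9 + 35.6 + 4.2 = 162.9
CMA at t=8 = (187.3 + 162.9) / (2·4) = 350.2 / 8 = 43.775

43.775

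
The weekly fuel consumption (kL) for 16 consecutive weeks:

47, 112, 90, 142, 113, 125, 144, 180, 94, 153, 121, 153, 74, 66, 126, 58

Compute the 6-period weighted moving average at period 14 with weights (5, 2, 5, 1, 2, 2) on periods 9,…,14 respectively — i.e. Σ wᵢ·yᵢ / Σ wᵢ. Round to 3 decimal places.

Weighted sum: 5·94 + 2·153 + 5·121 + 1·153 + 2·74 + 2·66 = 470 + 306 + 605 + 153 + 148 + 132 = 1814
Weight total: 5 + 2 + 5 + 1 + 2 + 2 = 17
WMA = 1814 / 17 = 106.706

106.706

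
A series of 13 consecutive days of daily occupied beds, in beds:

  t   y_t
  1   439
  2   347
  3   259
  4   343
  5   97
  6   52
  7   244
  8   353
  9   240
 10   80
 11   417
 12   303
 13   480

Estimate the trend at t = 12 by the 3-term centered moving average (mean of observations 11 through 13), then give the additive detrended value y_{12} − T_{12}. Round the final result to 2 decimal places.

Trend T_12 = (417 + 303 + 480) / 3 = 1200/3 = 400.0000
Detrended value: 303 − 400.0000 = -97.00

-97.00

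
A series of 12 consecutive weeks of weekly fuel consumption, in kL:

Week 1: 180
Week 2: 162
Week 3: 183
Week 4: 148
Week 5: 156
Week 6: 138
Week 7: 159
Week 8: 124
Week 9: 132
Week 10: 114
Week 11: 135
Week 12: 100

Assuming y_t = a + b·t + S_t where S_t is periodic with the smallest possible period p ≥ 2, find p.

First differences y_{t+1} − y_t: -18, 21, -35, 8, -18, 21, -35, 8, -18, 21, …
The difference pattern repeats every 4 terms and not for any smaller step, so p = 4.

4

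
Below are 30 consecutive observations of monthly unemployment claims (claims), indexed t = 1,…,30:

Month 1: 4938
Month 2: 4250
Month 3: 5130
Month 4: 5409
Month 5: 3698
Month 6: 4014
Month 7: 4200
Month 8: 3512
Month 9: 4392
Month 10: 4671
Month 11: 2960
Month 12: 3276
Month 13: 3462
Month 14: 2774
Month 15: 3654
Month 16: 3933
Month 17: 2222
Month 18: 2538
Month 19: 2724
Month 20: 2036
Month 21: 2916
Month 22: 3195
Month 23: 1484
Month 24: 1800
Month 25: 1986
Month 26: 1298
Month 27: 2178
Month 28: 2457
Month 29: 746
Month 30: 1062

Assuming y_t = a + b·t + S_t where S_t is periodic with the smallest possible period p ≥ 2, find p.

6

First differences y_{t+1} − y_t: -688, 880, 279, -1711, 316, 186, -688, 880, 279, -1711, 316, 186, -688, 880, …
The difference pattern repeats every 6 terms and not for any smaller step, so p = 6.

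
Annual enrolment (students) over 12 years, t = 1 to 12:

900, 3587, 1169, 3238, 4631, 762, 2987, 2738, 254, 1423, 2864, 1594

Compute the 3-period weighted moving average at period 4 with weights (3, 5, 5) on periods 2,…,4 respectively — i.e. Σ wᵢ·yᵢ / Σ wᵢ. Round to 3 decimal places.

2522.769

Weighted sum: 3·3587 + 5·1169 + 5·3238 = 10761 + 5845 + 16190 = 32796
Weight total: 3 + 5 + 5 = 13
WMA = 32796 / 13 = 2522.769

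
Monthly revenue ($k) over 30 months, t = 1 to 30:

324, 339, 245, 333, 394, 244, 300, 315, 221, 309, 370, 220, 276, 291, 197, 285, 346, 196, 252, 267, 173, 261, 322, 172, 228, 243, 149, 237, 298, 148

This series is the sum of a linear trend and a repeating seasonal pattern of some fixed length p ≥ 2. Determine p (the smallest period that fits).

First differences y_{t+1} − y_t: 15, -94, 88, 61, -150, 56, 15, -94, 88, 61, -150, 56, 15, -94, …
The difference pattern repeats every 6 terms and not for any smaller step, so p = 6.

6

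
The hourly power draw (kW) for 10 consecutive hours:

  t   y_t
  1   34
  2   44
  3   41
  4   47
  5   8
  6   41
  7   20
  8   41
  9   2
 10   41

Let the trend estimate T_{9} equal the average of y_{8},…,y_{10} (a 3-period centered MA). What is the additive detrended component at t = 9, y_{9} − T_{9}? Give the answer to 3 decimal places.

-26.000

Trend T_9 = (41 + 2 + 41) / 3 = 84/3 = 28.00000
Detrended value: 2 − 28.00000 = -26.000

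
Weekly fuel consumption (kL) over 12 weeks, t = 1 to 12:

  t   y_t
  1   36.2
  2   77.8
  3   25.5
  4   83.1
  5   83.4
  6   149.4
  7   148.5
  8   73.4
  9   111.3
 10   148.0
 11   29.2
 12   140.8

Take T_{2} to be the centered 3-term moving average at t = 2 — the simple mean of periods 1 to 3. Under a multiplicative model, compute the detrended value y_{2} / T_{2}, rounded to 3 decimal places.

Trend T_2 = (36.2 + 77.8 + 25.5) / 3 = 139.5/3 = 46.50000
Ratio to trend: 77.8 / 46.50000 = 1.673

1.673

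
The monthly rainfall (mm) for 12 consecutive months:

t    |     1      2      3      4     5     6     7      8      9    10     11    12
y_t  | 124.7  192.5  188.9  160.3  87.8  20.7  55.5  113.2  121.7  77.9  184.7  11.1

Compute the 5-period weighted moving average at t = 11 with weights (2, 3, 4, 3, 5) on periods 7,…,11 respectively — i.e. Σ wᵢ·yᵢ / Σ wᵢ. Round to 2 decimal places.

123.21

Weighted sum: 2·55.5 + 3·113.2 + 4·121.7 + 3·77.9 + 5·184.7 = 111.0 + 339.6 + 486.8 + 233.7 + 923.5 = 2094.6
Weight total: 2 + 3 + 4 + 3 + 5 = 17
WMA = 2094.6 / 17 = 123.21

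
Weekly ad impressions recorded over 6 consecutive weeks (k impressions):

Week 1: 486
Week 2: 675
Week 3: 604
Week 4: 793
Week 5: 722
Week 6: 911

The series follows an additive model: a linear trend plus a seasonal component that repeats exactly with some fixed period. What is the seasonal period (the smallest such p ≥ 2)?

First differences y_{t+1} − y_t: 189, -71, 189, -71, 189, …
The difference pattern repeats every 2 terms and not for any smaller step, so p = 2.

2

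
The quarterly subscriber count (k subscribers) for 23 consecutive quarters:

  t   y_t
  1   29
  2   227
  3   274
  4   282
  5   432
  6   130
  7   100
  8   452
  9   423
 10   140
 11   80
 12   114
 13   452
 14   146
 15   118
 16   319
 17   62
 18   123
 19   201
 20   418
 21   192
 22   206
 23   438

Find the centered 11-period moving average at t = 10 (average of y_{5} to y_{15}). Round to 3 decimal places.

235.182

Sum of periods 5–15: 432 + 130 + 100 + 452 + 423 + 140 + 80 + 114 + 452 + 146 + 118 = 2587
Divide by 11: 2587 / 11 = 235.182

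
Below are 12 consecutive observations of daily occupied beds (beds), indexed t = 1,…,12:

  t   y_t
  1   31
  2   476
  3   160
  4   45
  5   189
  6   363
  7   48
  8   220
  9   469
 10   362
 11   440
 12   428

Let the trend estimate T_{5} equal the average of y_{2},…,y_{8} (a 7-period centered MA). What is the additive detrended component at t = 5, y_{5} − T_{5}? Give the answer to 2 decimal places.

-25.43

Trend T_5 = (476 + 160 + 45 + 189 + 363 + 48 + 220) / 7 = 1501/7 = 214.4286
Detrended value: 189 − 214.4286 = -25.43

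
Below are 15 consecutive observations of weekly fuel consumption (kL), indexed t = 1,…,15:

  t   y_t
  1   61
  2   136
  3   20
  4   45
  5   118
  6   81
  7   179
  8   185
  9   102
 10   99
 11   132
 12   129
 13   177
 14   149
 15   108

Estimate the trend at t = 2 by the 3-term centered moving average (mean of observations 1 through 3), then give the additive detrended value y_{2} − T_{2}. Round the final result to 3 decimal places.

63.667

Trend T_2 = (61 + 136 + 20) / 3 = 217/3 = 72.33333
Detrended value: 136 − 72.33333 = 63.667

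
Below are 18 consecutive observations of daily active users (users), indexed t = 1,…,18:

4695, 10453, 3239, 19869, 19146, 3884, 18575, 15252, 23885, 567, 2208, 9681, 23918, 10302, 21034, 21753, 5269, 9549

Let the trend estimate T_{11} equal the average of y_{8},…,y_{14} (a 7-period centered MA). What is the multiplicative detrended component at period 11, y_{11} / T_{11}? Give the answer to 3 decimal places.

0.180

Trend T_11 = (15252 + 23885 + 567 + 2208 + 9681 + 23918 + 10302) / 7 = 85813/7 = 12259.00000
Ratio to trend: 2208 / 12259.00000 = 0.180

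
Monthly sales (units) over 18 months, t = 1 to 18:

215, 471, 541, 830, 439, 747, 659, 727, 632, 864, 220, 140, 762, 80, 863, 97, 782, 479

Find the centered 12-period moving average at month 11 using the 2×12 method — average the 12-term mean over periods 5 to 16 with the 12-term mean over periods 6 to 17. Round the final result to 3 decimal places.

Sum over 5–16: 439 + 747 + 659 + 727 + 632 + 864 + 220 + 140 + 762 + 80 + 863 + 97 = 6230
Sum over 6–17: 747 + 659 + 727 + 632 + 864 + 220 + 140 + 762 + 80 + 863 + 97 + 782 = 6573
CMA at t=11 = (6230 + 6573) / (2·12) = 12803 / 24 = 533.458

533.458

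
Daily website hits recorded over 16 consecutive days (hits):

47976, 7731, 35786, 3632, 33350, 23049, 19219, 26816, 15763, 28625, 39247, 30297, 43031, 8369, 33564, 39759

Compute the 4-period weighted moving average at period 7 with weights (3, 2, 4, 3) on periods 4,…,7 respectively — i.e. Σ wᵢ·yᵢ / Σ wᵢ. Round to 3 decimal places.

18954.083

Weighted sum: 3·3632 + 2·33350 + 4·23049 + 3·19219 = 10896 + 66700 + 92196 + 57657 = 227449
Weight total: 3 + 2 + 4 + 3 = 12
WMA = 227449 / 12 = 18954.083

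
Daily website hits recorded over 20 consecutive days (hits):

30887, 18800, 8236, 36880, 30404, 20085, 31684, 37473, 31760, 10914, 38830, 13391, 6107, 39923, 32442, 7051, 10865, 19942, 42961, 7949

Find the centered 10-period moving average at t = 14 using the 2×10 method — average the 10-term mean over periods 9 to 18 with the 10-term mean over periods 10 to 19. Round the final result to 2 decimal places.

21682.55

Sum over 9–18: 31760 + 10914 + 38830 + 13391 + 6107 + 39923 + 32442 + 7051 + 10865 + 19942 = 211225
Sum over 10–19: 10914 + 38830 + 13391 + 6107 + 39923 + 32442 + 7051 + 10865 + 19942 + 42961 = 222426
CMA at t=14 = (211225 + 222426) / (2·10) = 433651 / 20 = 21682.55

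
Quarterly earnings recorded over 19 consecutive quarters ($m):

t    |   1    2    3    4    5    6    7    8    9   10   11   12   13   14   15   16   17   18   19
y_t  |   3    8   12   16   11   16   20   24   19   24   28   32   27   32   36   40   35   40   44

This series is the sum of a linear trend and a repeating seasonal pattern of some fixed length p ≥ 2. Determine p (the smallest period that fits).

First differences y_{t+1} − y_t: 5, 4, 4, -5, 5, 4, 4, -5, 5, 4, …
The difference pattern repeats every 4 terms and not for any smaller step, so p = 4.

4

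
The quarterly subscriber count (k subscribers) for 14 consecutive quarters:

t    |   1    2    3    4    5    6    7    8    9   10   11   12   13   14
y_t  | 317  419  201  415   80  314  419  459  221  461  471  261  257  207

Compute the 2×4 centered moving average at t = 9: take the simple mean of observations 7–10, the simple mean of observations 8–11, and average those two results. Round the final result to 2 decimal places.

Sum over 7–10: 419 + 459 + 221 + 461 = 1560
Sum over 8–11: 459 + 221 + 461 + 471 = 1612
CMA at t=9 = (1560 + 1612) / (2·4) = 3172 / 8 = 396.50

396.50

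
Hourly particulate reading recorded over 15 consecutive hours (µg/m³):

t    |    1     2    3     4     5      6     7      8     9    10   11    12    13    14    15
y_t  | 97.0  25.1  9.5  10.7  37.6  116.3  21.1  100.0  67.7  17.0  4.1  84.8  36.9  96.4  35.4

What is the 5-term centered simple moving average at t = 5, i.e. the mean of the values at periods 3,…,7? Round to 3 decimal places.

Sum of periods 3–7: 9.5 + 10.7 + 37.6 + 116.3 + 21.1 = 195.2
Divide by 5: 195.2 / 5 = 39.040

39.040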